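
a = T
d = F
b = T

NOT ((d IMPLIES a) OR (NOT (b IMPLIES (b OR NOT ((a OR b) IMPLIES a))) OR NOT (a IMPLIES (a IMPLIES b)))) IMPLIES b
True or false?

d IMPLIES a = F IMPLIES T = T
a OR b = T OR T = T
(a OR b) IMPLIES a = T IMPLIES T = T
NOT ((a OR b) IMPLIES a) = NOT T = F
b OR NOT ((a OR b) IMPLIES a) = T OR F = T
b IMPLIES (b OR NOT ((a OR b) IMPLIES a)) = T IMPLIES T = T
NOT (b IMPLIES (b OR NOT ((a OR b) IMPLIES a))) = NOT T = F
a IMPLIES b = T IMPLIES T = T
a IMPLIES (a IMPLIES b) = T IMPLIES T = T
NOT (a IMPLIES (a IMPLIES b)) = NOT T = F
NOT (b IMPLIES (b OR NOT ((a OR b) IMPLIES a))) OR NOT (a IMPLIES (a IMPLIES b)) = F OR F = F
(d IMPLIES a) OR (NOT (b IMPLIES (b OR NOT ((a OR b) IMPLIES a))) OR NOT (a IMPLIES (a IMPLIES b))) = T OR F = T
NOT ((d IMPLIES a) OR (NOT (b IMPLIES (b OR NOT ((a OR b) IMPLIES a))) OR NOT (a IMPLIES (a IMPLIES b)))) = NOT T = F
NOT ((d IMPLIES a) OR (NOT (b IMPLIES (b OR NOT ((a OR b) IMPLIES a))) OR NOT (a IMPLIES (a IMPLIES b)))) IMPLIES b = F IMPLIES T = T

T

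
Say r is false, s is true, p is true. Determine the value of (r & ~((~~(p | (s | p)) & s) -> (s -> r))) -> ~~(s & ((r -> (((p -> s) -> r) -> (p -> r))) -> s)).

True

s | p = True | True = True
p | (s | p) = True | True = True
~(p | (s | p)) = ~True = False
~~(p | (s | p)) = ~False = True
~~(p | (s | p)) & s = True & True = True
s -> r = True -> False = False
(~~(p | (s | p)) & s) -> (s -> r) = True -> False = False
~((~~(p | (s | p)) & s) -> (s -> r)) = ~False = True
r & ~((~~(p | (s | p)) & s) -> (s -> r)) = False & True = False
p -> s = True -> True = True
(p -> s) -> r = True -> False = False
p -> r = True -> False = False
((p -> s) -> r) -> (p -> r) = False -> False = True
r -> (((p -> s) -> r) -> (p -> r)) = False -> True = True
(r -> (((p -> s) -> r) -> (p -> r))) -> s = True -> True = True
s & ((r -> (((p -> s) -> r) -> (p -> r))) -> s) = True & True = True
~(s & ((r -> (((p -> s) -> r) -> (p -> r))) -> s)) = ~True = False
~~(s & ((r -> (((p -> s) -> r) -> (p -> r))) -> s)) = ~False = True
(r & ~((~~(p | (s | p)) & s) -> (s -> r))) -> ~~(s & ((r -> (((p -> s) -> r) -> (p -> r))) -> s)) = False -> True = True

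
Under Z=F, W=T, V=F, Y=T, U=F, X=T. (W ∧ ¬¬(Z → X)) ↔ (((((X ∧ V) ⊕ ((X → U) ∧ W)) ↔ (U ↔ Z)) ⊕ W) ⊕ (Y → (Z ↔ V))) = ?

Z → X = F → T = T
¬(Z → X) = ¬T = F
¬¬(Z → X) = ¬F = T
W ∧ ¬¬(Z → X) = T ∧ T = T
X ∧ V = T ∧ F = F
X → U = T → F = F
(X → U) ∧ W = F ∧ T = F
(X ∧ V) ⊕ ((X → U) ∧ W) = F ⊕ F = F
U ↔ Z = F ↔ F = T
((X ∧ V) ⊕ ((X → U) ∧ W)) ↔ (U ↔ Z) = F ↔ T = F
(((X ∧ V) ⊕ ((X → U) ∧ W)) ↔ (U ↔ Z)) ⊕ W = F ⊕ T = T
Z ↔ V = F ↔ F = T
Y → (Z ↔ V) = T → T = T
((((X ∧ V) ⊕ ((X → U) ∧ W)) ↔ (U ↔ Z)) ⊕ W) ⊕ (Y → (Z ↔ V)) = T ⊕ T = F
(W ∧ ¬¬(Z → X)) ↔ (((((X ∧ V) ⊕ ((X → U) ∧ W)) ↔ (U ↔ Z)) ⊕ W) ⊕ (Y → (Z ↔ V))) = T ↔ F = F

F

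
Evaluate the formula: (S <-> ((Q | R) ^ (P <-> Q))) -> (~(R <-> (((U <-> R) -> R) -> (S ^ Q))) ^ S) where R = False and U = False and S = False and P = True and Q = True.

True

Substituting R=False, U=False, S=False, P=True, Q=True:
Q | R = True | False = True
P <-> Q = True <-> True = True
(Q | R) ^ (P <-> Q) = True ^ True = False
S <-> ((Q | R) ^ (P <-> Q)) = False <-> False = True
U <-> R = False <-> False = True
(U <-> R) -> R = True -> False = False
S ^ Q = False ^ True = True
((U <-> R) -> R) -> (S ^ Q) = False -> True = True
R <-> (((U <-> R) -> R) -> (S ^ Q)) = False <-> True = False
~(R <-> (((U <-> R) -> R) -> (S ^ Q))) = ~False = True
~(R <-> (((U <-> R) -> R) -> (S ^ Q))) ^ S = True ^ False = True
(S <-> ((Q | R) ^ (P <-> Q))) -> (~(R <-> (((U <-> R) -> R) -> (S ^ Q))) ^ S) = True -> True = True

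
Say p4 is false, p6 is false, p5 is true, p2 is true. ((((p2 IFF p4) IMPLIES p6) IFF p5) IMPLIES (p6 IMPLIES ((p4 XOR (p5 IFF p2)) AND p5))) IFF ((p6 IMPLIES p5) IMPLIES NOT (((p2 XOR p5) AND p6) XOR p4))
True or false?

Substituting p4=False, p6=False, p5=True, p2=True:
p2 IFF p4 = True IFF False = False
(p2 IFF p4) IMPLIES p6 = False IMPLIES False = True
((p2 IFF p4) IMPLIES p6) IFF p5 = True IFF True = True
p5 IFF p2 = True IFF True = True
p4 XOR (p5 IFF p2) = False XOR True = True
(p4 XOR (p5 IFF p2)) AND p5 = True AND True = True
p6 IMPLIES ((p4 XOR (p5 IFF p2)) AND p5) = False IMPLIES True = True
(((p2 IFF p4) IMPLIES p6) IFF p5) IMPLIES (p6 IMPLIES ((p4 XOR (p5 IFF p2)) AND p5)) = True IMPLIES True = True
p6 IMPLIES p5 = False IMPLIES True = True
p2 XOR p5 = True XOR True = False
(p2 XOR p5) AND p6 = False AND False = False
((p2 XOR p5) AND p6) XOR p4 = False XOR False = False
NOT (((p2 XOR p5) AND p6) XOR p4) = NOT False = True
(p6 IMPLIES p5) IMPLIES NOT (((p2 XOR p5) AND p6) XOR p4) = True IMPLIES True = True
((((p2 IFF p4) IMPLIES p6) IFF p5) IMPLIES (p6 IMPLIES ((p4 XOR (p5 IFF p2)) AND p5))) IFF ((p6 IMPLIES p5) IMPLIES NOT (((p2 XOR p5) AND p6) XOR p4)) = True IFF True = True

True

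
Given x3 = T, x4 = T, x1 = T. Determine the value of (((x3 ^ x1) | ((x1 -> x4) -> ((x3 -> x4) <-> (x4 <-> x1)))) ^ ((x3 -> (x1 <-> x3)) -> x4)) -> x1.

x3 ^ x1 = T ^ T = F
x1 -> x4 = T -> T = T
x3 -> x4 = T -> T = T
x4 <-> x1 = T <-> T = T
(x3 -> x4) <-> (x4 <-> x1) = T <-> T = T
(x1 -> x4) -> ((x3 -> x4) <-> (x4 <-> x1)) = T -> T = T
(x3 ^ x1) | ((x1 -> x4) -> ((x3 -> x4) <-> (x4 <-> x1))) = F | T = T
x1 <-> x3 = T <-> T = T
x3 -> (x1 <-> x3) = T -> T = T
(x3 -> (x1 <-> x3)) -> x4 = T -> T = T
((x3 ^ x1) | ((x1 -> x4) -> ((x3 -> x4) <-> (x4 <-> x1)))) ^ ((x3 -> (x1 <-> x3)) -> x4) = T ^ T = F
(((x3 ^ x1) | ((x1 -> x4) -> ((x3 -> x4) <-> (x4 <-> x1)))) ^ ((x3 -> (x1 <-> x3)) -> x4)) -> x1 = F -> T = T

T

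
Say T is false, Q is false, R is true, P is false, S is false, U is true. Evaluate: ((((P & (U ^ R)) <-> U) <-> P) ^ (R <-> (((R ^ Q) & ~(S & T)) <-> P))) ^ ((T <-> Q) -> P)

Substituting T=0, Q=0, R=1, P=0, S=0, U=1:
U ^ R = 1 ^ 1 = 0
P & (U ^ R) = 0 & 0 = 0
(P & (U ^ R)) <-> U = 0 <-> 1 = 0
((P & (U ^ R)) <-> U) <-> P = 0 <-> 0 = 1
R ^ Q = 1 ^ 0 = 1
S & T = 0 & 0 = 0
~(S & T) = ~0 = 1
(R ^ Q) & ~(S & T) = 1 & 1 = 1
((R ^ Q) & ~(S & T)) <-> P = 1 <-> 0 = 0
R <-> (((R ^ Q) & ~(S & T)) <-> P) = 1 <-> 0 = 0
(((P & (U ^ R)) <-> U) <-> P) ^ (R <-> (((R ^ Q) & ~(S & T)) <-> P)) = 1 ^ 0 = 1
T <-> Q = 0 <-> 0 = 1
(T <-> Q) -> P = 1 -> 0 = 0
((((P & (U ^ R)) <-> U) <-> P) ^ (R <-> (((R ^ Q) & ~(S & T)) <-> P))) ^ ((T <-> Q) -> P) = 1 ^ 0 = 1

1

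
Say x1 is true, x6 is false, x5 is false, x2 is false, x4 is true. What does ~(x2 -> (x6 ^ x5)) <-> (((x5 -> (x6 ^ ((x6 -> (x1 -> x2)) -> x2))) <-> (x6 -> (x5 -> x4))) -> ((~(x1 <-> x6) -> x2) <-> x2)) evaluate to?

x6 ^ x5 = False ^ False = False
x2 -> (x6 ^ x5) = False -> False = True
~(x2 -> (x6 ^ x5)) = ~True = False
x1 -> x2 = True -> False = False
x6 -> (x1 -> x2) = False -> False = True
(x6 -> (x1 -> x2)) -> x2 = True -> False = False
x6 ^ ((x6 -> (x1 -> x2)) -> x2) = False ^ False = False
x5 -> (x6 ^ ((x6 -> (x1 -> x2)) -> x2)) = False -> False = True
x5 -> x4 = False -> True = True
x6 -> (x5 -> x4) = False -> True = True
(x5 -> (x6 ^ ((x6 -> (x1 -> x2)) -> x2))) <-> (x6 -> (x5 -> x4)) = True <-> True = True
x1 <-> x6 = True <-> False = False
~(x1 <-> x6) = ~False = True
~(x1 <-> x6) -> x2 = True -> False = False
(~(x1 <-> x6) -> x2) <-> x2 = False <-> False = True
((x5 -> (x6 ^ ((x6 -> (x1 -> x2)) -> x2))) <-> (x6 -> (x5 -> x4))) -> ((~(x1 <-> x6) -> x2) <-> x2) = True -> True = True
~(x2 -> (x6 ^ x5)) <-> (((x5 -> (x6 ^ ((x6 -> (x1 -> x2)) -> x2))) <-> (x6 -> (x5 -> x4))) -> ((~(x1 <-> x6) -> x2) <-> x2)) = False <-> True = False

False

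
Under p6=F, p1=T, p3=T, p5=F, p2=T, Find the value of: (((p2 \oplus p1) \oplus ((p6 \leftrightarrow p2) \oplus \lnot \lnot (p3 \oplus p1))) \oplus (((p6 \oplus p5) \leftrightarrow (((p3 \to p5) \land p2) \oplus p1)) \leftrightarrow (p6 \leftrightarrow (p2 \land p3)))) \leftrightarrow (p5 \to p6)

p2 \oplus p1 = T \oplus T = F
p6 \leftrightarrow p2 = F \leftrightarrow T = F
p3 \oplus p1 = T \oplus T = F
\lnot (p3 \oplus p1) = \lnot F = T
\lnot \lnot (p3 \oplus p1) = \lnot T = F
(p6 \leftrightarrow p2) \oplus \lnot \lnot (p3 \oplus p1) = F \oplus F = F
(p2 \oplus p1) \oplus ((p6 \leftrightarrow p2) \oplus \lnot \lnot (p3 \oplus p1)) = F \oplus F = F
p6 \oplus p5 = F \oplus F = F
p3 \to p5 = T \to F = F
(p3 \to p5) \land p2 = F \land T = F
((p3 \to p5) \land p2) \oplus p1 = F \oplus T = T
(p6 \oplus p5) \leftrightarrow (((p3 \to p5) \land p2) \oplus p1) = F \leftrightarrow T = F
p2 \land p3 = T \land T = T
p6 \leftrightarrow (p2 \land p3) = F \leftrightarrow T = F
((p6 \oplus p5) \leftrightarrow (((p3 \to p5) \land p2) \oplus p1)) \leftrightarrow (p6 \leftrightarrow (p2 \land p3)) = F \leftrightarrow F = T
((p2 \oplus p1) \oplus ((p6 \leftrightarrow p2) \oplus \lnot \lnot (p3 \oplus p1))) \oplus (((p6 \oplus p5) \leftrightarrow (((p3 \to p5) \land p2) \oplus p1)) \leftrightarrow (p6 \leftrightarrow (p2 \land p3))) = F \oplus T = T
p5 \to p6 = F \to F = T
(((p2 \oplus p1) \oplus ((p6 \leftrightarrow p2) \oplus \lnot \lnot (p3 \oplus p1))) \oplus (((p6 \oplus p5) \leftrightarrow (((p3 \to p5) \land p2) \oplus p1)) \leftrightarrow (p6 \leftrightarrow (p2 \land p3)))) \leftrightarrow (p5 \to p6) = T \leftrightarrow T = T

T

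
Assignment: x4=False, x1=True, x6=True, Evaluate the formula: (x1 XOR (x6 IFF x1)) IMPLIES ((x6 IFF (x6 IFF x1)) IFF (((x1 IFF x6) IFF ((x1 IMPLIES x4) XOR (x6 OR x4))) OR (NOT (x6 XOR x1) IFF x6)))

True

x6 IFF x1 = True IFF True = True
x1 XOR (x6 IFF x1) = True XOR True = False
x6 IFF x1 = True IFF True = True
x6 IFF (x6 IFF x1) = True IFF True = True
x1 IFF x6 = True IFF True = True
x1 IMPLIES x4 = True IMPLIES False = False
x6 OR x4 = True OR False = True
(x1 IMPLIES x4) XOR (x6 OR x4) = False XOR True = True
(x1 IFF x6) IFF ((x1 IMPLIES x4) XOR (x6 OR x4)) = True IFF True = True
x6 XOR x1 = True XOR True = False
NOT (x6 XOR x1) = NOT False = True
NOT (x6 XOR x1) IFF x6 = True IFF True = True
((x1 IFF x6) IFF ((x1 IMPLIES x4) XOR (x6 OR x4))) OR (NOT (x6 XOR x1) IFF x6) = True OR True = True
(x6 IFF (x6 IFF x1)) IFF (((x1 IFF x6) IFF ((x1 IMPLIES x4) XOR (x6 OR x4))) OR (NOT (x6 XOR x1) IFF x6)) = True IFF True = True
(x1 XOR (x6 IFF x1)) IMPLIES ((x6 IFF (x6 IFF x1)) IFF (((x1 IFF x6) IFF ((x1 IMPLIES x4) XOR (x6 OR x4))) OR (NOT (x6 XOR x1) IFF x6))) = False IMPLIES True = True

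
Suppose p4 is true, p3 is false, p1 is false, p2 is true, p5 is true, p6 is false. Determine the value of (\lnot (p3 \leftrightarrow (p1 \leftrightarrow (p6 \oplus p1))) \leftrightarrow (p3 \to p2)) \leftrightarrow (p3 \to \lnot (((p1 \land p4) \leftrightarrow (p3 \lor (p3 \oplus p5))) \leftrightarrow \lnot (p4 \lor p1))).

\text{True}

p6 \oplus p1 = \text{False} \oplus \text{False} = \text{False}
p1 \leftrightarrow (p6 \oplus p1) = \text{False} \leftrightarrow \text{False} = \text{True}
p3 \leftrightarrow (p1 \leftrightarrow (p6 \oplus p1)) = \text{False} \leftrightarrow \text{True} = \text{False}
\lnot (p3 \leftrightarrow (p1 \leftrightarrow (p6 \oplus p1))) = \lnot \text{False} = \text{True}
p3 \to p2 = \text{False} \to \text{True} = \text{True}
\lnot (p3 \leftrightarrow (p1 \leftrightarrow (p6 \oplus p1))) \leftrightarrow (p3 \to p2) = \text{True} \leftrightarrow \text{True} = \text{True}
p1 \land p4 = \text{False} \land \text{True} = \text{False}
p3 \oplus p5 = \text{False} \oplus \text{True} = \text{True}
p3 \lor (p3 \oplus p5) = \text{False} \lor \text{True} = \text{True}
(p1 \land p4) \leftrightarrow (p3 \lor (p3 \oplus p5)) = \text{False} \leftrightarrow \text{True} = \text{False}
p4 \lor p1 = \text{True} \lor \text{False} = \text{True}
\lnot (p4 \lor p1) = \lnot \text{True} = \text{False}
((p1 \land p4) \leftrightarrow (p3 \lor (p3 \oplus p5))) \leftrightarrow \lnot (p4 \lor p1) = \text{False} \leftrightarrow \text{False} = \text{True}
\lnot (((p1 \land p4) \leftrightarrow (p3 \lor (p3 \oplus p5))) \leftrightarrow \lnot (p4 \lor p1)) = \lnot \text{True} = \text{False}
p3 \to \lnot (((p1 \land p4) \leftrightarrow (p3 \lor (p3 \oplus p5))) \leftrightarrow \lnot (p4 \lor p1)) = \text{False} \to \text{False} = \text{True}
(\lnot (p3 \leftrightarrow (p1 \leftrightarrow (p6 \oplus p1))) \leftrightarrow (p3 \to p2)) \leftrightarrow (p3 \to \lnot (((p1 \land p4) \leftrightarrow (p3 \lor (p3 \oplus p5))) \leftrightarrow \lnot (p4 \lor p1))) = \text{True} \leftrightarrow \text{True} = \text{True}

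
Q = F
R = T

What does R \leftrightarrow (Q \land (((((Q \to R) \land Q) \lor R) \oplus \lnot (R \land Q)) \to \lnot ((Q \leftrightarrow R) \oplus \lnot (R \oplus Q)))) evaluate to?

Q \to R = F \to T = T
(Q \to R) \land Q = T \land F = F
((Q \to R) \land Q) \lor R = F \lor T = T
R \land Q = T \land F = F
\lnot (R \land Q) = \lnot F = T
(((Q \to R) \land Q) \lor R) \oplus \lnot (R \land Q) = T \oplus T = F
Q \leftrightarrow R = F \leftrightarrow T = F
R \oplus Q = T \oplus F = T
\lnot (R \oplus Q) = \lnot T = F
(Q \leftrightarrow R) \oplus \lnot (R \oplus Q) = F \oplus F = F
\lnot ((Q \leftrightarrow R) \oplus \lnot (R \oplus Q)) = \lnot F = T
((((Q \to R) \land Q) \lor R) \oplus \lnot (R \land Q)) \to \lnot ((Q \leftrightarrow R) \oplus \lnot (R \oplus Q)) = F \to T = T
Q \land (((((Q \to R) \land Q) \lor R) \oplus \lnot (R \land Q)) \to \lnot ((Q \leftrightarrow R) \oplus \lnot (R \oplus Q))) = F \land T = F
R \leftrightarrow (Q \land (((((Q \to R) \land Q) \lor R) \oplus \lnot (R \land Q)) \to \lnot ((Q \leftrightarrow R) \oplus \lnot (R \oplus Q)))) = T \leftrightarrow F = F

F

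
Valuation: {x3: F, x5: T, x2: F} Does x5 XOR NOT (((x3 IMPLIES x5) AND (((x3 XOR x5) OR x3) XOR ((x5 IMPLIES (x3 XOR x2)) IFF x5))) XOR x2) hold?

x3 IMPLIES x5 = F IMPLIES T = T
x3 XOR x5 = F XOR T = T
(x3 XOR x5) OR x3 = T OR F = T
x3 XOR x2 = F XOR F = F
x5 IMPLIES (x3 XOR x2) = T IMPLIES F = F
(x5 IMPLIES (x3 XOR x2)) IFF x5 = F IFF T = F
((x3 XOR x5) OR x3) XOR ((x5 IMPLIES (x3 XOR x2)) IFF x5) = T XOR F = T
(x3 IMPLIES x5) AND (((x3 XOR x5) OR x3) XOR ((x5 IMPLIES (x3 XOR x2)) IFF x5)) = T AND T = T
((x3 IMPLIES x5) AND (((x3 XOR x5) OR x3) XOR ((x5 IMPLIES (x3 XOR x2)) IFF x5))) XOR x2 = T XOR F = T
NOT (((x3 IMPLIES x5) AND (((x3 XOR x5) OR x3) XOR ((x5 IMPLIES (x3 XOR x2)) IFF x5))) XOR x2) = NOT T = F
x5 XOR NOT (((x3 IMPLIES x5) AND (((x3 XOR x5) OR x3) XOR ((x5 IMPLIES (x3 XOR x2)) IFF x5))) XOR x2) = T XOR F = T

T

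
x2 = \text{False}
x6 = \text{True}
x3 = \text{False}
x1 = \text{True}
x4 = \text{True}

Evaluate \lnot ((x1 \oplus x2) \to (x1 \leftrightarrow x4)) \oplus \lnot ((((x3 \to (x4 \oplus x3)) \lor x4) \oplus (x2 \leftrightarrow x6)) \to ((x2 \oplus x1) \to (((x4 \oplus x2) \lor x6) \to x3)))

\text{True}

x1 \oplus x2 = \text{True} \oplus \text{False} = \text{True}
x1 \leftrightarrow x4 = \text{True} \leftrightarrow \text{True} = \text{True}
(x1 \oplus x2) \to (x1 \leftrightarrow x4) = \text{True} \to \text{True} = \text{True}
\lnot ((x1 \oplus x2) \to (x1 \leftrightarrow x4)) = \lnot \text{True} = \text{False}
x4 \oplus x3 = \text{True} \oplus \text{False} = \text{True}
x3 \to (x4 \oplus x3) = \text{False} \to \text{True} = \text{True}
(x3 \to (x4 \oplus x3)) \lor x4 = \text{True} \lor \text{True} = \text{True}
x2 \leftrightarrow x6 = \text{False} \leftrightarrow \text{True} = \text{False}
((x3 \to (x4 \oplus x3)) \lor x4) \oplus (x2 \leftrightarrow x6) = \text{True} \oplus \text{False} = \text{True}
x2 \oplus x1 = \text{False} \oplus \text{True} = \text{True}
x4 \oplus x2 = \text{True} \oplus \text{False} = \text{True}
(x4 \oplus x2) \lor x6 = \text{True} \lor \text{True} = \text{True}
((x4 \oplus x2) \lor x6) \to x3 = \text{True} \to \text{False} = \text{False}
(x2 \oplus x1) \to (((x4 \oplus x2) \lor x6) \to x3) = \text{True} \to \text{False} = \text{False}
(((x3 \to (x4 \oplus x3)) \lor x4) \oplus (x2 \leftrightarrow x6)) \to ((x2 \oplus x1) \to (((x4 \oplus x2) \lor x6) \to x3)) = \text{True} \to \text{False} = \text{False}
\lnot ((((x3 \to (x4 \oplus x3)) \lor x4) \oplus (x2 \leftrightarrow x6)) \to ((x2 \oplus x1) \to (((x4 \oplus x2) \lor x6) \to x3))) = \lnot \text{False} = \text{True}
\lnot ((x1 \oplus x2) \to (x1 \leftrightarrow x4)) \oplus \lnot ((((x3 \to (x4 \oplus x3)) \lor x4) \oplus (x2 \leftrightarrow x6)) \to ((x2 \oplus x1) \to (((x4 \oplus x2) \lor x6) \to x3))) = \text{False} \oplus \text{True} = \text{True}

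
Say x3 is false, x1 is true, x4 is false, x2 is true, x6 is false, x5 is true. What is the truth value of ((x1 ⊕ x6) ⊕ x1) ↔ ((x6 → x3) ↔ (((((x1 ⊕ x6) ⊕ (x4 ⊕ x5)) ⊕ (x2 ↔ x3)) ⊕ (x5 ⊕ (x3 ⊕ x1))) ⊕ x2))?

False

x1 ⊕ x6 = True ⊕ False = True
(x1 ⊕ x6) ⊕ x1 = True ⊕ True = False
x6 → x3 = False → False = True
x1 ⊕ x6 = True ⊕ False = True
x4 ⊕ x5 = False ⊕ True = True
(x1 ⊕ x6) ⊕ (x4 ⊕ x5) = True ⊕ True = False
x2 ↔ x3 = True ↔ False = False
((x1 ⊕ x6) ⊕ (x4 ⊕ x5)) ⊕ (x2 ↔ x3) = False ⊕ False = False
x3 ⊕ x1 = False ⊕ True = True
x5 ⊕ (x3 ⊕ x1) = True ⊕ True = False
(((x1 ⊕ x6) ⊕ (x4 ⊕ x5)) ⊕ (x2 ↔ x3)) ⊕ (x5 ⊕ (x3 ⊕ x1)) = False ⊕ False = False
((((x1 ⊕ x6) ⊕ (x4 ⊕ x5)) ⊕ (x2 ↔ x3)) ⊕ (x5 ⊕ (x3 ⊕ x1))) ⊕ x2 = False ⊕ True = True
(x6 → x3) ↔ (((((x1 ⊕ x6) ⊕ (x4 ⊕ x5)) ⊕ (x2 ↔ x3)) ⊕ (x5 ⊕ (x3 ⊕ x1))) ⊕ x2) = True ↔ True = True
((x1 ⊕ x6) ⊕ x1) ↔ ((x6 → x3) ↔ (((((x1 ⊕ x6) ⊕ (x4 ⊕ x5)) ⊕ (x2 ↔ x3)) ⊕ (x5 ⊕ (x3 ⊕ x1))) ⊕ x2)) = False ↔ True = False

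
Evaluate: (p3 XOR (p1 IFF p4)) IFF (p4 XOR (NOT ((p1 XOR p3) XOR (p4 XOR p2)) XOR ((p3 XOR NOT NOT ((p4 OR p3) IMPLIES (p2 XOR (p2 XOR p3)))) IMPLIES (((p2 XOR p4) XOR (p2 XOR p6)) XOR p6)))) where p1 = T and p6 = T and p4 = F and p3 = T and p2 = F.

F

p1 IFF p4 = T IFF F = F
p3 XOR (p1 IFF p4) = T XOR F = T
p1 XOR p3 = T XOR T = F
p4 XOR p2 = F XOR F = F
(p1 XOR p3) XOR (p4 XOR p2) = F XOR F = F
NOT ((p1 XOR p3) XOR (p4 XOR p2)) = NOT F = T
p4 OR p3 = F OR T = T
p2 XOR p3 = F XOR T = T
p2 XOR (p2 XOR p3) = F XOR T = T
(p4 OR p3) IMPLIES (p2 XOR (p2 XOR p3)) = T IMPLIES T = T
NOT ((p4 OR p3) IMPLIES (p2 XOR (p2 XOR p3))) = NOT T = F
NOT NOT ((p4 OR p3) IMPLIES (p2 XOR (p2 XOR p3))) = NOT F = T
p3 XOR NOT NOT ((p4 OR p3) IMPLIES (p2 XOR (p2 XOR p3))) = T XOR T = F
p2 XOR p4 = F XOR F = F
p2 XOR p6 = F XOR T = T
(p2 XOR p4) XOR (p2 XOR p6) = F XOR T = T
((p2 XOR p4) XOR (p2 XOR p6)) XOR p6 = T XOR T = F
(p3 XOR NOT NOT ((p4 OR p3) IMPLIES (p2 XOR (p2 XOR p3)))) IMPLIES (((p2 XOR p4) XOR (p2 XOR p6)) XOR p6) = F IMPLIES F = T
NOT ((p1 XOR p3) XOR (p4 XOR p2)) XOR ((p3 XOR NOT NOT ((p4 OR p3) IMPLIES (p2 XOR (p2 XOR p3)))) IMPLIES (((p2 XOR p4) XOR (p2 XOR p6)) XOR p6)) = T XOR T = F
p4 XOR (NOT ((p1 XOR p3) XOR (p4 XOR p2)) XOR ((p3 XOR NOT NOT ((p4 OR p3) IMPLIES (p2 XOR (p2 XOR p3)))) IMPLIES (((p2 XOR p4) XOR (p2 XOR p6)) XOR p6))) = F XOR F = F
(p3 XOR (p1 IFF p4)) IFF (p4 XOR (NOT ((p1 XOR p3) XOR (p4 XOR p2)) XOR ((p3 XOR NOT NOT ((p4 OR p3) IMPLIES (p2 XOR (p2 XOR p3)))) IMPLIES (((p2 XOR p4) XOR (p2 XOR p6)) XOR p6)))) = T IFF F = F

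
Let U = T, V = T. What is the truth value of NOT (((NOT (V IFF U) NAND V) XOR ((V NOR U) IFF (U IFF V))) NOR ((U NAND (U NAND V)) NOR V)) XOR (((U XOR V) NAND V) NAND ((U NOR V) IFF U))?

V IFF U = T IFF T = T
NOT (V IFF U) = NOT T = F
NOT (V IFF U) NAND V = F NAND T = T
V NOR U = T NOR T = F
U IFF V = T IFF T = T
(V NOR U) IFF (U IFF V) = F IFF T = F
(NOT (V IFF U) NAND V) XOR ((V NOR U) IFF (U IFF V)) = T XOR F = T
U NAND V = T NAND T = F
U NAND (U NAND V) = T NAND F = T
(U NAND (U NAND V)) NOR V = T NOR T = F
((NOT (V IFF U) NAND V) XOR ((V NOR U) IFF (U IFF V))) NOR ((U NAND (U NAND V)) NOR V) = T NOR F = F
NOT (((NOT (V IFF U) NAND V) XOR ((V NOR U) IFF (U IFF V))) NOR ((U NAND (U NAND V)) NOR V)) = NOT F = T
U XOR V = T XOR T = F
(U XOR V) NAND V = F NAND T = T
U NOR V = T NOR T = F
(U NOR V) IFF U = F IFF T = F
((U XOR V) NAND V) NAND ((U NOR V) IFF U) = T NAND F = T
NOT (((NOT (V IFF U) NAND V) XOR ((V NOR U) IFF (U IFF V))) NOR ((U NAND (U NAND V)) NOR V)) XOR (((U XOR V) NAND V) NAND ((U NOR V) IFF U)) = T XOR T = F

F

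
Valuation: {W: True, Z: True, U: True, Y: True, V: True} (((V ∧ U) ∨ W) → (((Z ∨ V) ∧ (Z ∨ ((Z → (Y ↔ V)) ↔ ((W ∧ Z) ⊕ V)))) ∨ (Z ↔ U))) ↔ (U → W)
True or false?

V ∧ U = True ∧ True = True
(V ∧ U) ∨ W = True ∨ True = True
Z ∨ V = True ∨ True = True
Y ↔ V = True ↔ True = True
Z → (Y ↔ V) = True → True = True
W ∧ Z = True ∧ True = True
(W ∧ Z) ⊕ V = True ⊕ True = False
(Z → (Y ↔ V)) ↔ ((W ∧ Z) ⊕ V) = True ↔ False = False
Z ∨ ((Z → (Y ↔ V)) ↔ ((W ∧ Z) ⊕ V)) = True ∨ False = True
(Z ∨ V) ∧ (Z ∨ ((Z → (Y ↔ V)) ↔ ((W ∧ Z) ⊕ V))) = True ∧ True = True
Z ↔ U = True ↔ True = True
((Z ∨ V) ∧ (Z ∨ ((Z → (Y ↔ V)) ↔ ((W ∧ Z) ⊕ V)))) ∨ (Z ↔ U) = True ∨ True = True
((V ∧ U) ∨ W) → (((Z ∨ V) ∧ (Z ∨ ((Z → (Y ↔ V)) ↔ ((W ∧ Z) ⊕ V)))) ∨ (Z ↔ U)) = True → True = True
U → W = True → True = True
(((V ∧ U) ∨ W) → (((Z ∨ V) ∧ (Z ∨ ((Z → (Y ↔ V)) ↔ ((W ∧ Z) ⊕ V)))) ∨ (Z ↔ U))) ↔ (U → W) = True ↔ True = True

True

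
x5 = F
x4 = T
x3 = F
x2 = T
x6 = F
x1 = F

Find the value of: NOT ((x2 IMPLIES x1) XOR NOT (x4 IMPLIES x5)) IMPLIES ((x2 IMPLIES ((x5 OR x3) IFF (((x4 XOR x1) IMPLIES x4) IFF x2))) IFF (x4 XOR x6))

T

x2 IMPLIES x1 = T IMPLIES F = F
x4 IMPLIES x5 = T IMPLIES F = F
NOT (x4 IMPLIES x5) = NOT F = T
(x2 IMPLIES x1) XOR NOT (x4 IMPLIES x5) = F XOR T = T
NOT ((x2 IMPLIES x1) XOR NOT (x4 IMPLIES x5)) = NOT T = F
x5 OR x3 = F OR F = F
x4 XOR x1 = T XOR F = T
(x4 XOR x1) IMPLIES x4 = T IMPLIES T = T
((x4 XOR x1) IMPLIES x4) IFF x2 = T IFF T = T
(x5 OR x3) IFF (((x4 XOR x1) IMPLIES x4) IFF x2) = F IFF T = F
x2 IMPLIES ((x5 OR x3) IFF (((x4 XOR x1) IMPLIES x4) IFF x2)) = T IMPLIES F = F
x4 XOR x6 = T XOR F = T
(x2 IMPLIES ((x5 OR x3) IFF (((x4 XOR x1) IMPLIES x4) IFF x2))) IFF (x4 XOR x6) = F IFF T = F
NOT ((x2 IMPLIES x1) XOR NOT (x4 IMPLIES x5)) IMPLIES ((x2 IMPLIES ((x5 OR x3) IFF (((x4 XOR x1) IMPLIES x4) IFF x2))) IFF (x4 XOR x6)) = F IMPLIES F = T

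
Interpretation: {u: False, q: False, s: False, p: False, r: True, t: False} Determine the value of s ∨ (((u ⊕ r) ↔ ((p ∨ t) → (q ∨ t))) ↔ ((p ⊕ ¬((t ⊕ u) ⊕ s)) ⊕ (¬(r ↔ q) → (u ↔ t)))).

False

u ⊕ r = False ⊕ True = True
p ∨ t = False ∨ False = False
q ∨ t = False ∨ False = False
(p ∨ t) → (q ∨ t) = False → False = True
(u ⊕ r) ↔ ((p ∨ t) → (q ∨ t)) = True ↔ True = True
t ⊕ u = False ⊕ False = False
(t ⊕ u) ⊕ s = False ⊕ False = False
¬((t ⊕ u) ⊕ s) = ¬False = True
p ⊕ ¬((t ⊕ u) ⊕ s) = False ⊕ True = True
r ↔ q = True ↔ False = False
¬(r ↔ q) = ¬False = True
u ↔ t = False ↔ False = True
¬(r ↔ q) → (u ↔ t) = True → True = True
(p ⊕ ¬((t ⊕ u) ⊕ s)) ⊕ (¬(r ↔ q) → (u ↔ t)) = True ⊕ True = False
((u ⊕ r) ↔ ((p ∨ t) → (q ∨ t))) ↔ ((p ⊕ ¬((t ⊕ u) ⊕ s)) ⊕ (¬(r ↔ q) → (u ↔ t))) = True ↔ False = False
s ∨ (((u ⊕ r) ↔ ((p ∨ t) → (q ∨ t))) ↔ ((p ⊕ ¬((t ⊕ u) ⊕ s)) ⊕ (¬(r ↔ q) → (u ↔ t)))) = False ∨ False = False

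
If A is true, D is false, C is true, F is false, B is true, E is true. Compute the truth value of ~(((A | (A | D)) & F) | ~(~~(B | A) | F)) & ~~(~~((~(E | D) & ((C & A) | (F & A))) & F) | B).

A | D = 1 | 0 = 1
A | (A | D) = 1 | 1 = 1
(A | (A | D)) & F = 1 & 0 = 0
B | A = 1 | 1 = 1
~(B | A) = ~1 = 0
~~(B | A) = ~0 = 1
~~(B | A) | F = 1 | 0 = 1
~(~~(B | A) | F) = ~1 = 0
((A | (A | D)) & F) | ~(~~(B | A) | F) = 0 | 0 = 0
~(((A | (A | D)) & F) | ~(~~(B | A) | F)) = ~0 = 1
E | D = 1 | 0 = 1
~(E | D) = ~1 = 0
C & A = 1 & 1 = 1
F & A = 0 & 1 = 0
(C & A) | (F & A) = 1 | 0 = 1
~(E | D) & ((C & A) | (F & A)) = 0 & 1 = 0
(~(E | D) & ((C & A) | (F & A))) & F = 0 & 0 = 0
~((~(E | D) & ((C & A) | (F & A))) & F) = ~0 = 1
~~((~(E | D) & ((C & A) | (F & A))) & F) = ~1 = 0
~~((~(E | D) & ((C & A) | (F & A))) & F) | B = 0 | 1 = 1
~(~~((~(E | D) & ((C & A) | (F & A))) & F) | B) = ~1 = 0
~~(~~((~(E | D) & ((C & A) | (F & A))) & F) | B) = ~0 = 1
~(((A | (A | D)) & F) | ~(~~(B | A) | F)) & ~~(~~((~(E | D) & ((C & A) | (F & A))) & F) | B) = 1 & 1 = 1

1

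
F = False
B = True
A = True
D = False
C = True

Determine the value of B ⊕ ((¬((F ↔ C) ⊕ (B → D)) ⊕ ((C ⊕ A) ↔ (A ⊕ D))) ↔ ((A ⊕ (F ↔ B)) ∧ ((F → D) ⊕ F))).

F ↔ C = False ↔ True = False
B → D = True → False = False
(F ↔ C) ⊕ (B → D) = False ⊕ False = False
¬((F ↔ C) ⊕ (B → D)) = ¬False = True
C ⊕ A = True ⊕ True = False
A ⊕ D = True ⊕ False = True
(C ⊕ A) ↔ (A ⊕ D) = False ↔ True = False
¬((F ↔ C) ⊕ (B → D)) ⊕ ((C ⊕ A) ↔ (A ⊕ D)) = True ⊕ False = True
F ↔ B = False ↔ True = False
A ⊕ (F ↔ B) = True ⊕ False = True
F → D = False → False = True
(F → D) ⊕ F = True ⊕ False = True
(A ⊕ (F ↔ B)) ∧ ((F → D) ⊕ F) = True ∧ True = True
(¬((F ↔ C) ⊕ (B → D)) ⊕ ((C ⊕ A) ↔ (A ⊕ D))) ↔ ((A ⊕ (F ↔ B)) ∧ ((F → D) ⊕ F)) = True ↔ True = True
B ⊕ ((¬((F ↔ C) ⊕ (B → D)) ⊕ ((C ⊕ A) ↔ (A ⊕ D))) ↔ ((A ⊕ (F ↔ B)) ∧ ((F → D) ⊕ F))) = True ⊕ True = False

False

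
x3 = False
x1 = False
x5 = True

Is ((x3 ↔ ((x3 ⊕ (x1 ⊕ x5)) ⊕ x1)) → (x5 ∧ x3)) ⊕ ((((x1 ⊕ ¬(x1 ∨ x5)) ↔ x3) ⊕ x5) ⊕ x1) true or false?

x1 ⊕ x5 = False ⊕ True = True
x3 ⊕ (x1 ⊕ x5) = False ⊕ True = True
(x3 ⊕ (x1 ⊕ x5)) ⊕ x1 = True ⊕ False = True
x3 ↔ ((x3 ⊕ (x1 ⊕ x5)) ⊕ x1) = False ↔ True = False
x5 ∧ x3 = True ∧ False = False
(x3 ↔ ((x3 ⊕ (x1 ⊕ x5)) ⊕ x1)) → (x5 ∧ x3) = False → False = True
x1 ∨ x5 = False ∨ True = True
¬(x1 ∨ x5) = ¬True = False
x1 ⊕ ¬(x1 ∨ x5) = False ⊕ False = False
(x1 ⊕ ¬(x1 ∨ x5)) ↔ x3 = False ↔ False = True
((x1 ⊕ ¬(x1 ∨ x5)) ↔ x3) ⊕ x5 = True ⊕ True = False
(((x1 ⊕ ¬(x1 ∨ x5)) ↔ x3) ⊕ x5) ⊕ x1 = False ⊕ False = False
((x3 ↔ ((x3 ⊕ (x1 ⊕ x5)) ⊕ x1)) → (x5 ∧ x3)) ⊕ ((((x1 ⊕ ¬(x1 ∨ x5)) ↔ x3) ⊕ x5) ⊕ x1) = True ⊕ False = True

True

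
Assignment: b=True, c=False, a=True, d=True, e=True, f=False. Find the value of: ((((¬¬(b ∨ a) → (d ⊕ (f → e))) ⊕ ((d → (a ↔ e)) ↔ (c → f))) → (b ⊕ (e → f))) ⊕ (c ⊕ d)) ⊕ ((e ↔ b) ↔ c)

False

b ∨ a = True ∨ True = True
¬(b ∨ a) = ¬True = False
¬¬(b ∨ a) = ¬False = True
f → e = False → True = True
d ⊕ (f → e) = True ⊕ True = False
¬¬(b ∨ a) → (d ⊕ (f → e)) = True → False = False
a ↔ e = True ↔ True = True
d → (a ↔ e) = True → True = True
c → f = False → False = True
(d → (a ↔ e)) ↔ (c → f) = True ↔ True = True
(¬¬(b ∨ a) → (d ⊕ (f → e))) ⊕ ((d → (a ↔ e)) ↔ (c → f)) = False ⊕ True = True
e → f = True → False = False
b ⊕ (e → f) = True ⊕ False = True
((¬¬(b ∨ a) → (d ⊕ (f → e))) ⊕ ((d → (a ↔ e)) ↔ (c → f))) → (b ⊕ (e → f)) = True → True = True
c ⊕ d = False ⊕ True = True
(((¬¬(b ∨ a) → (d ⊕ (f → e))) ⊕ ((d → (a ↔ e)) ↔ (c → f))) → (b ⊕ (e → f))) ⊕ (c ⊕ d) = True ⊕ True = False
e ↔ b = True ↔ True = True
(e ↔ b) ↔ c = True ↔ False = False
((((¬¬(b ∨ a) → (d ⊕ (f → e))) ⊕ ((d → (a ↔ e)) ↔ (c → f))) → (b ⊕ (e → f))) ⊕ (c ⊕ d)) ⊕ ((e ↔ b) ↔ c) = False ⊕ False = False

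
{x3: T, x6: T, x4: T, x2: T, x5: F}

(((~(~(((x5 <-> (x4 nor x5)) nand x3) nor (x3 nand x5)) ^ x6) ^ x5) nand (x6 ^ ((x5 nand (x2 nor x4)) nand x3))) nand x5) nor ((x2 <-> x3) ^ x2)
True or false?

F

x4 nor x5 = T nor F = F
x5 <-> (x4 nor x5) = F <-> F = T
(x5 <-> (x4 nor x5)) nand x3 = T nand T = F
x3 nand x5 = T nand F = T
((x5 <-> (x4 nor x5)) nand x3) nor (x3 nand x5) = F nor T = F
~(((x5 <-> (x4 nor x5)) nand x3) nor (x3 nand x5)) = ~F = T
~(((x5 <-> (x4 nor x5)) nand x3) nor (x3 nand x5)) ^ x6 = T ^ T = F
~(~(((x5 <-> (x4 nor x5)) nand x3) nor (x3 nand x5)) ^ x6) = ~F = T
~(~(((x5 <-> (x4 nor x5)) nand x3) nor (x3 nand x5)) ^ x6) ^ x5 = T ^ F = T
x2 nor x4 = T nor T = F
x5 nand (x2 nor x4) = F nand F = T
(x5 nand (x2 nor x4)) nand x3 = T nand T = F
x6 ^ ((x5 nand (x2 nor x4)) nand x3) = T ^ F = T
(~(~(((x5 <-> (x4 nor x5)) nand x3) nor (x3 nand x5)) ^ x6) ^ x5) nand (x6 ^ ((x5 nand (x2 nor x4)) nand x3)) = T nand T = F
((~(~(((x5 <-> (x4 nor x5)) nand x3) nor (x3 nand x5)) ^ x6) ^ x5) nand (x6 ^ ((x5 nand (x2 nor x4)) nand x3))) nand x5 = F nand F = T
x2 <-> x3 = T <-> T = T
(x2 <-> x3) ^ x2 = T ^ T = F
(((~(~(((x5 <-> (x4 nor x5)) nand x3) nor (x3 nand x5)) ^ x6) ^ x5) nand (x6 ^ ((x5 nand (x2 nor x4)) nand x3))) nand x5) nor ((x2 <-> x3) ^ x2) = T nor F = F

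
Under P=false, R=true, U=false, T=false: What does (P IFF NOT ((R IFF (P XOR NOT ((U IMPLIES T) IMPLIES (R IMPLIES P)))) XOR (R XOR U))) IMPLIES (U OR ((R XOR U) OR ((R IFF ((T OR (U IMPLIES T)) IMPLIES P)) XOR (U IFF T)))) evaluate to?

true

U IMPLIES T = false IMPLIES false = true
R IMPLIES P = true IMPLIES false = false
(U IMPLIES T) IMPLIES (R IMPLIES P) = true IMPLIES false = false
NOT ((U IMPLIES T) IMPLIES (R IMPLIES P)) = NOT false = true
P XOR NOT ((U IMPLIES T) IMPLIES (R IMPLIES P)) = false XOR true = true
R IFF (P XOR NOT ((U IMPLIES T) IMPLIES (R IMPLIES P))) = true IFF true = true
R XOR U = true XOR false = true
(R IFF (P XOR NOT ((U IMPLIES T) IMPLIES (R IMPLIES P)))) XOR (R XOR U) = true XOR true = false
NOT ((R IFF (P XOR NOT ((U IMPLIES T) IMPLIES (R IMPLIES P)))) XOR (R XOR U)) = NOT false = true
P IFF NOT ((R IFF (P XOR NOT ((U IMPLIES T) IMPLIES (R IMPLIES P)))) XOR (R XOR U)) = false IFF true = false
R XOR U = true XOR false = true
U IMPLIES T = false IMPLIES false = true
T OR (U IMPLIES T) = false OR true = true
(T OR (U IMPLIES T)) IMPLIES P = true IMPLIES false = false
R IFF ((T OR (U IMPLIES T)) IMPLIES P) = true IFF false = false
U IFF T = false IFF false = true
(R IFF ((T OR (U IMPLIES T)) IMPLIES P)) XOR (U IFF T) = false XOR true = true
(R XOR U) OR ((R IFF ((T OR (U IMPLIES T)) IMPLIES P)) XOR (U IFF T)) = true OR true = true
U OR ((R XOR U) OR ((R IFF ((T OR (U IMPLIES T)) IMPLIES P)) XOR (U IFF T))) = false OR true = true
(P IFF NOT ((R IFF (P XOR NOT ((U IMPLIES T) IMPLIES (R IMPLIES P)))) XOR (R XOR U))) IMPLIES (U OR ((R XOR U) OR ((R IFF ((T OR (U IMPLIES T)) IMPLIES P)) XOR (U IFF T)))) = false IMPLIES true = true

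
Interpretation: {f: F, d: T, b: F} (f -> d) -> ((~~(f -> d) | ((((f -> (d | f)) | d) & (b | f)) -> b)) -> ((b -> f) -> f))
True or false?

f -> d = F -> T = T
f -> d = F -> T = T
~(f -> d) = ~T = F
~~(f -> d) = ~F = T
d | f = T | F = T
f -> (d | f) = F -> T = T
(f -> (d | f)) | d = T | T = T
b | f = F | F = F
((f -> (d | f)) | d) & (b | f) = T & F = F
(((f -> (d | f)) | d) & (b | f)) -> b = F -> F = T
~~(f -> d) | ((((f -> (d | f)) | d) & (b | f)) -> b) = T | T = T
b -> f = F -> F = T
(b -> f) -> f = T -> F = F
(~~(f -> d) | ((((f -> (d | f)) | d) & (b | f)) -> b)) -> ((b -> f) -> f) = T -> F = F
(f -> d) -> ((~~(f -> d) | ((((f -> (d | f)) | d) & (b | f)) -> b)) -> ((b -> f) -> f)) = T -> F = F

F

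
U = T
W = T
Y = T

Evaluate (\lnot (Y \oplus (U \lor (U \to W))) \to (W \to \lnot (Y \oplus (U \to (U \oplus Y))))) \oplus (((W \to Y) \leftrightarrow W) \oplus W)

U \to W = T \to T = T
U \lor (U \to W) = T \lor T = T
Y \oplus (U \lor (U \to W)) = T \oplus T = F
\lnot (Y \oplus (U \lor (U \to W))) = \lnot F = T
U \oplus Y = T \oplus T = F
U \to (U \oplus Y) = T \to F = F
Y \oplus (U \to (U \oplus Y)) = T \oplus F = T
\lnot (Y \oplus (U \to (U \oplus Y))) = \lnot T = F
W \to \lnot (Y \oplus (U \to (U \oplus Y))) = T \to F = F
\lnot (Y \oplus (U \lor (U \to W))) \to (W \to \lnot (Y \oplus (U \to (U \oplus Y)))) = T \to F = F
W \to Y = T \to T = T
(W \to Y) \leftrightarrow W = T \leftrightarrow T = T
((W \to Y) \leftrightarrow W) \oplus W = T \oplus T = F
(\lnot (Y \oplus (U \lor (U \to W))) \to (W \to \lnot (Y \oplus (U \to (U \oplus Y))))) \oplus (((W \to Y) \leftrightarrow W) \oplus W) = F \oplus F = F

F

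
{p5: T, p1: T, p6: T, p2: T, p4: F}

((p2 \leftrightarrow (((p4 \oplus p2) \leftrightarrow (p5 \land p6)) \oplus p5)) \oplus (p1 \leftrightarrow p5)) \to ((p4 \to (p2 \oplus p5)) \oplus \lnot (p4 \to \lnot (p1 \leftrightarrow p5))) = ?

p4 \oplus p2 = F \oplus T = T
p5 \land p6 = T \land T = T
(p4 \oplus p2) \leftrightarrow (p5 \land p6) = T \leftrightarrow T = T
((p4 \oplus p2) \leftrightarrow (p5 \land p6)) \oplus p5 = T \oplus T = F
p2 \leftrightarrow (((p4 \oplus p2) \leftrightarrow (p5 \land p6)) \oplus p5) = T \leftrightarrow F = F
p1 \leftrightarrow p5 = T \leftrightarrow T = T
(p2 \leftrightarrow (((p4 \oplus p2) \leftrightarrow (p5 \land p6)) \oplus p5)) \oplus (p1 \leftrightarrow p5) = F \oplus T = T
p2 \oplus p5 = T \oplus T = F
p4 \to (p2 \oplus p5) = F \to F = T
p1 \leftrightarrow p5 = T \leftrightarrow T = T
\lnot (p1 \leftrightarrow p5) = \lnot T = F
p4 \to \lnot (p1 \leftrightarrow p5) = F \to F = T
\lnot (p4 \to \lnot (p1 \leftrightarrow p5)) = \lnot T = F
(p4 \to (p2 \oplus p5)) \oplus \lnot (p4 \to \lnot (p1 \leftrightarrow p5)) = T \oplus F = T
((p2 \leftrightarrow (((p4 \oplus p2) \leftrightarrow (p5 \land p6)) \oplus p5)) \oplus (p1 \leftrightarrow p5)) \to ((p4 \to (p2 \oplus p5)) \oplus \lnot (p4 \to \lnot (p1 \leftrightarrow p5))) = T \to T = T

T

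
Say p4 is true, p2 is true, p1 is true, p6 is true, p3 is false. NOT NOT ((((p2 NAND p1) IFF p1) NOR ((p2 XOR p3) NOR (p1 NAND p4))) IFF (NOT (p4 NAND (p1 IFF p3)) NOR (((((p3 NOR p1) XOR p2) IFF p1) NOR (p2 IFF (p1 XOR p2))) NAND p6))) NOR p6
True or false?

p2 NAND p1 = true NAND true = false
(p2 NAND p1) IFF p1 = false IFF true = false
p2 XOR p3 = true XOR false = true
p1 NAND p4 = true NAND true = false
(p2 XOR p3) NOR (p1 NAND p4) = true NOR false = false
((p2 NAND p1) IFF p1) NOR ((p2 XOR p3) NOR (p1 NAND p4)) = false NOR false = true
p1 IFF p3 = true IFF false = false
p4 NAND (p1 IFF p3) = true NAND false = true
NOT (p4 NAND (p1 IFF p3)) = NOT true = false
p3 NOR p1 = false NOR true = false
(p3 NOR p1) XOR p2 = false XOR true = true
((p3 NOR p1) XOR p2) IFF p1 = true IFF true = true
p1 XOR p2 = true XOR true = false
p2 IFF (p1 XOR p2) = true IFF false = false
(((p3 NOR p1) XOR p2) IFF p1) NOR (p2 IFF (p1 XOR p2)) = true NOR false = false
((((p3 NOR p1) XOR p2) IFF p1) NOR (p2 IFF (p1 XOR p2))) NAND p6 = false NAND true = true
NOT (p4 NAND (p1 IFF p3)) NOR (((((p3 NOR p1) XOR p2) IFF p1) NOR (p2 IFF (p1 XOR p2))) NAND p6) = false NOR true = false
(((p2 NAND p1) IFF p1) NOR ((p2 XOR p3) NOR (p1 NAND p4))) IFF (NOT (p4 NAND (p1 IFF p3)) NOR (((((p3 NOR p1) XOR p2) IFF p1) NOR (p2 IFF (p1 XOR p2))) NAND p6)) = true IFF false = false
NOT ((((p2 NAND p1) IFF p1) NOR ((p2 XOR p3) NOR (p1 NAND p4))) IFF (NOT (p4 NAND (p1 IFF p3)) NOR (((((p3 NOR p1) XOR p2) IFF p1) NOR (p2 IFF (p1 XOR p2))) NAND p6))) = NOT false = true
NOT NOT ((((p2 NAND p1) IFF p1) NOR ((p2 XOR p3) NOR (p1 NAND p4))) IFF (NOT (p4 NAND (p1 IFF p3)) NOR (((((p3 NOR p1) XOR p2) IFF p1) NOR (p2 IFF (p1 XOR p2))) NAND p6))) = NOT true = false
NOT NOT ((((p2 NAND p1) IFF p1) NOR ((p2 XOR p3) NOR (p1 NAND p4))) IFF (NOT (p4 NAND (p1 IFF p3)) NOR (((((p3 NOR p1) XOR p2) IFF p1) NOR (p2 IFF (p1 XOR p2))) NAND p6))) NOR p6 = false NOR true = false

false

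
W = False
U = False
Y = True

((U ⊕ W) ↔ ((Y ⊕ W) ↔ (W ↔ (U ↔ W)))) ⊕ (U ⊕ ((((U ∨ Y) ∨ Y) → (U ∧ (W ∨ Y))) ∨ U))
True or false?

True

U ⊕ W = False ⊕ False = False
Y ⊕ W = True ⊕ False = True
U ↔ W = False ↔ False = True
W ↔ (U ↔ W) = False ↔ True = False
(Y ⊕ W) ↔ (W ↔ (U ↔ W)) = True ↔ False = False
(U ⊕ W) ↔ ((Y ⊕ W) ↔ (W ↔ (U ↔ W))) = False ↔ False = True
U ∨ Y = False ∨ True = True
(U ∨ Y) ∨ Y = True ∨ True = True
W ∨ Y = False ∨ True = True
U ∧ (W ∨ Y) = False ∧ True = False
((U ∨ Y) ∨ Y) → (U ∧ (W ∨ Y)) = True → False = False
(((U ∨ Y) ∨ Y) → (U ∧ (W ∨ Y))) ∨ U = False ∨ False = False
U ⊕ ((((U ∨ Y) ∨ Y) → (U ∧ (W ∨ Y))) ∨ U) = False ⊕ False = False
((U ⊕ W) ↔ ((Y ⊕ W) ↔ (W ↔ (U ↔ W)))) ⊕ (U ⊕ ((((U ∨ Y) ∨ Y) → (U ∧ (W ∨ Y))) ∨ U)) = True ⊕ False = True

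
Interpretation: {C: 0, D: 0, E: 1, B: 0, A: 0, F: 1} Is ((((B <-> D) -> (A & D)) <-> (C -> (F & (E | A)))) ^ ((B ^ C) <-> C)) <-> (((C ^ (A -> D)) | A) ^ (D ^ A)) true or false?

B <-> D = 0 <-> 0 = 1
A & D = 0 & 0 = 0
(B <-> D) -> (A & D) = 1 -> 0 = 0
E | A = 1 | 0 = 1
F & (E | A) = 1 & 1 = 1
C -> (F & (E | A)) = 0 -> 1 = 1
((B <-> D) -> (A & D)) <-> (C -> (F & (E | A))) = 0 <-> 1 = 0
B ^ C = 0 ^ 0 = 0
(B ^ C) <-> C = 0 <-> 0 = 1
(((B <-> D) -> (A & D)) <-> (C -> (F & (E | A)))) ^ ((B ^ C) <-> C) = 0 ^ 1 = 1
A -> D = 0 -> 0 = 1
C ^ (A -> D) = 0 ^ 1 = 1
(C ^ (A -> D)) | A = 1 | 0 = 1
D ^ A = 0 ^ 0 = 0
((C ^ (A -> D)) | A) ^ (D ^ A) = 1 ^ 0 = 1
((((B <-> D) -> (A & D)) <-> (C -> (F & (E | A)))) ^ ((B ^ C) <-> C)) <-> (((C ^ (A -> D)) | A) ^ (D ^ A)) = 1 <-> 1 = 1

1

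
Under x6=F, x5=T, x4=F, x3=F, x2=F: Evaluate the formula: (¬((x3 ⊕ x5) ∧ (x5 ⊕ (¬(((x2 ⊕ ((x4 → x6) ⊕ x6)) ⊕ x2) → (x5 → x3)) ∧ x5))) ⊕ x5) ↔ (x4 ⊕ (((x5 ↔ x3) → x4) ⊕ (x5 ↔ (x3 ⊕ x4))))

F

x3 ⊕ x5 = F ⊕ T = T
x4 → x6 = F → F = T
(x4 → x6) ⊕ x6 = T ⊕ F = T
x2 ⊕ ((x4 → x6) ⊕ x6) = F ⊕ T = T
(x2 ⊕ ((x4 → x6) ⊕ x6)) ⊕ x2 = T ⊕ F = T
x5 → x3 = T → F = F
((x2 ⊕ ((x4 → x6) ⊕ x6)) ⊕ x2) → (x5 → x3) = T → F = F
¬(((x2 ⊕ ((x4 → x6) ⊕ x6)) ⊕ x2) → (x5 → x3)) = ¬F = T
¬(((x2 ⊕ ((x4 → x6) ⊕ x6)) ⊕ x2) → (x5 → x3)) ∧ x5 = T ∧ T = T
x5 ⊕ (¬(((x2 ⊕ ((x4 → x6) ⊕ x6)) ⊕ x2) → (x5 → x3)) ∧ x5) = T ⊕ T = F
(x3 ⊕ x5) ∧ (x5 ⊕ (¬(((x2 ⊕ ((x4 → x6) ⊕ x6)) ⊕ x2) → (x5 → x3)) ∧ x5)) = T ∧ F = F
¬((x3 ⊕ x5) ∧ (x5 ⊕ (¬(((x2 ⊕ ((x4 → x6) ⊕ x6)) ⊕ x2) → (x5 → x3)) ∧ x5))) = ¬F = T
¬((x3 ⊕ x5) ∧ (x5 ⊕ (¬(((x2 ⊕ ((x4 → x6) ⊕ x6)) ⊕ x2) → (x5 → x3)) ∧ x5))) ⊕ x5 = T ⊕ T = F
x5 ↔ x3 = T ↔ F = F
(x5 ↔ x3) → x4 = F → F = T
x3 ⊕ x4 = F ⊕ F = F
x5 ↔ (x3 ⊕ x4) = T ↔ F = F
((x5 ↔ x3) → x4) ⊕ (x5 ↔ (x3 ⊕ x4)) = T ⊕ F = T
x4 ⊕ (((x5 ↔ x3) → x4) ⊕ (x5 ↔ (x3 ⊕ x4))) = F ⊕ T = T
(¬((x3 ⊕ x5) ∧ (x5 ⊕ (¬(((x2 ⊕ ((x4 → x6) ⊕ x6)) ⊕ x2) → (x5 → x3)) ∧ x5))) ⊕ x5) ↔ (x4 ⊕ (((x5 ↔ x3) → x4) ⊕ (x5 ↔ (x3 ⊕ x4)))) = F ↔ T = F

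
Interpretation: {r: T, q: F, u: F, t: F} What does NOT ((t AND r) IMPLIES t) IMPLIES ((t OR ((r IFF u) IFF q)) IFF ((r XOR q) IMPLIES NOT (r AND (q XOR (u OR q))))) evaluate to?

T

Substituting r=T, q=F, u=F, t=F:
t AND r = F AND T = F
(t AND r) IMPLIES t = F IMPLIES F = T
NOT ((t AND r) IMPLIES t) = NOT T = F
r IFF u = T IFF F = F
(r IFF u) IFF q = F IFF F = T
t OR ((r IFF u) IFF q) = F OR T = T
r XOR q = T XOR F = T
u OR q = F OR F = F
q XOR (u OR q) = F XOR F = F
r AND (q XOR (u OR q)) = T AND F = F
NOT (r AND (q XOR (u OR q))) = NOT F = T
(r XOR q) IMPLIES NOT (r AND (q XOR (u OR q))) = T IMPLIES T = T
(t OR ((r IFF u) IFF q)) IFF ((r XOR q) IMPLIES NOT (r AND (q XOR (u OR q)))) = T IFF T = T
NOT ((t AND r) IMPLIES t) IMPLIES ((t OR ((r IFF u) IFF q)) IFF ((r XOR q) IMPLIES NOT (r AND (q XOR (u OR q))))) = F IMPLIES T = T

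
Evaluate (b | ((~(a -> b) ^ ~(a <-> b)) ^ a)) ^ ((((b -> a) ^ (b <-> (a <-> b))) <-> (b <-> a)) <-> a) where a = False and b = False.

a -> b = False -> False = True
~(a -> b) = ~True = False
a <-> b = False <-> False = True
~(a <-> b) = ~True = False
~(a -> b) ^ ~(a <-> b) = False ^ False = False
(~(a -> b) ^ ~(a <-> b)) ^ a = False ^ False = False
b | ((~(a -> b) ^ ~(a <-> b)) ^ a) = False | False = False
b -> a = False -> False = True
a <-> b = False <-> False = True
b <-> (a <-> b) = False <-> True = False
(b -> a) ^ (b <-> (a <-> b)) = True ^ False = True
b <-> a = False <-> False = True
((b -> a) ^ (b <-> (a <-> b))) <-> (b <-> a) = True <-> True = True
(((b -> a) ^ (b <-> (a <-> b))) <-> (b <-> a)) <-> a = True <-> False = False
(b | ((~(a -> b) ^ ~(a <-> b)) ^ a)) ^ ((((b -> a) ^ (b <-> (a <-> b))) <-> (b <-> a)) <-> a) = False ^ False = False

False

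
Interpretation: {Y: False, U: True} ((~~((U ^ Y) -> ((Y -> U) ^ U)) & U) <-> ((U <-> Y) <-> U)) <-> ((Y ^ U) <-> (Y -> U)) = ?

True

U ^ Y = True ^ False = True
Y -> U = False -> True = True
(Y -> U) ^ U = True ^ True = False
(U ^ Y) -> ((Y -> U) ^ U) = True -> False = False
~((U ^ Y) -> ((Y -> U) ^ U)) = ~False = True
~~((U ^ Y) -> ((Y -> U) ^ U)) = ~True = False
~~((U ^ Y) -> ((Y -> U) ^ U)) & U = False & True = False
U <-> Y = True <-> False = False
(U <-> Y) <-> U = False <-> True = False
(~~((U ^ Y) -> ((Y -> U) ^ U)) & U) <-> ((U <-> Y) <-> U) = False <-> False = True
Y ^ U = False ^ True = True
Y -> U = False -> True = True
(Y ^ U) <-> (Y -> U) = True <-> True = True
((~~((U ^ Y) -> ((Y -> U) ^ U)) & U) <-> ((U <-> Y) <-> U)) <-> ((Y ^ U) <-> (Y -> U)) = True <-> True = True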